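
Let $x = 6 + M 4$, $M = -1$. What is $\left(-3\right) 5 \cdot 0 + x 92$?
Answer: $184$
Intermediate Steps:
$x = 2$ ($x = 6 - 4 = 2$)
$\left(-3\right) 5 \cdot 0 + x 92 = \left(-3\right) 5 \cdot 0 + 2 \cdot 92 = \left(-15\right) 0 + 184 = 0 + 184 = 184$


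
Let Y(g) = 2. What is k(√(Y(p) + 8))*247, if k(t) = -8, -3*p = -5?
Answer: -1976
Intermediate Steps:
p = 5/3 (p = -⅓*(-5) = 5/3 ≈ 1.6667)
k(√(Y(p) + 8))*247 = -8*247 = -1976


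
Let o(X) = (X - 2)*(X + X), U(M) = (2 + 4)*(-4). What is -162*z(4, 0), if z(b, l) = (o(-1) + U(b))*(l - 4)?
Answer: -11664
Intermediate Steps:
U(M) = -24 (U(M) = 6*(-4) = -24)
o(X) = 2*X*(-2 + X) (o(X) = (-2 + X)*(2*X) = 2*X*(-2 + X))
z(b, l) = 72 - 18*l (z(b, l) = (2*(-1)*(-2 - 1) - 24)*(l - 4) = (2*(-1)*(-3) - 24)*(-4 + l) = (6 - 24)*(-4 + l) = -18*(-4 + l) = 72 - 18*l)
-162*z(4, 0) = -162*(72 - 18*0) = -162*(72 + 0) = -162*72 = -11664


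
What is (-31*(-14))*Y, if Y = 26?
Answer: 11284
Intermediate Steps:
(-31*(-14))*Y = -31*(-14)*26 = 434*26 = 11284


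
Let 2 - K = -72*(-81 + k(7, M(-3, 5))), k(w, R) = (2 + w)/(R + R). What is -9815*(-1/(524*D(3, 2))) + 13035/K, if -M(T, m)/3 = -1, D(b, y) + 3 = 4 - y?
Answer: -31495885/1499164 ≈ -21.009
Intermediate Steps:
D(b, y) = 1 - y (D(b, y) = -3 + (4 - y) = 1 - y)
M(T, m) = 3 (M(T, m) = -3*(-1) = 3)
k(w, R) = (2 + w)/(2*R) (k(w, R) = (2 + w)/((2*R)) = (2 + w)*(1/(2*R)) = (2 + w)/(2*R))
K = -5722 (K = 2 - (-72)*(-81 + (½)*(2 + 7)/3) = 2 - (-72)*(-81 + (½)*(⅓)*9) = 2 - (-72)*(-81 + 3/2) = 2 - (-72)*(-159)/2 = 2 - 1*5724 = 2 - 5724 = -5722)
-9815*(-1/(524*D(3, 2))) + 13035/K = -9815*(-1/(524*(1 - 1*2))) + 13035/(-5722) = -9815*(-1/(524*(1 - 2))) + 13035*(-1/5722) = -9815/((-524*(-1))) - 13035/5722 = -9815/524 - 13035/5722 = -31495885/1499164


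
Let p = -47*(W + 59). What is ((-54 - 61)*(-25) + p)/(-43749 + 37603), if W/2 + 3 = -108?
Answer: -12/7 ≈ -1.7143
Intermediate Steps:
W = -222 (W = -6 + 2*(-108) = -6 - 216 = -222)
p = 7661 (p = -47*(-222 + 59) = -47*(-163) = 7661)
((-54 - 61)*(-25) + p)/(-43749 + 37603) = ((-54 - 61)*(-25) + 7661)/(-43749 + 37603) = (-115*(-25) + 7661)/(-6146) = (2875 + 7661)*(-1/6146) = 10536*(-1/6146) = -12/7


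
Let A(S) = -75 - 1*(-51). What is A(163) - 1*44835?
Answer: -44859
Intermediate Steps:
A(S) = -24 (A(S) = -75 + 51 = -24)
A(163) - 1*44835 = -24 - 1*44835 = -24 - 44835 = -44859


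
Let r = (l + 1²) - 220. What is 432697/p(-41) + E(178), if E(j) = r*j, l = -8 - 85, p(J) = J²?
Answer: -92923319/1681 ≈ -55279.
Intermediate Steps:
l = -93
r = -312 (r = (-93 + 1²) - 220 = (-93 + 1) - 220 = -92 - 220 = -312)
E(j) = -312*j
432697/p(-41) + E(178) = 432697/((-41)²) - 312*178 = 432697/1681 - 55536 = -92923319/1681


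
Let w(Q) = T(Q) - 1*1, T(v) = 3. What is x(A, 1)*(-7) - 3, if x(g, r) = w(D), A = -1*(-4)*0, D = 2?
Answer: -17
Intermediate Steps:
A = 0 (A = 4*0 = 0)
w(Q) = 2 (w(Q) = 3 - 1*1 = 3 - 1 = 2)
x(g, r) = 2
x(A, 1)*(-7) - 3 = 2*(-7) - 3 = -14 - 3 = -17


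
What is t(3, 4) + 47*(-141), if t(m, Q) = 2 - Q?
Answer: -6629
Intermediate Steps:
t(3, 4) + 47*(-141) = (2 - 1*4) + 47*(-141) = (2 - 4) - 6627 = -2 - 6627 = -6629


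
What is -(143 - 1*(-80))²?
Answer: -49729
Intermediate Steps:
-(143 - 1*(-80))² = -(143 + 80)² = -1*223² = -1*49729 = -49729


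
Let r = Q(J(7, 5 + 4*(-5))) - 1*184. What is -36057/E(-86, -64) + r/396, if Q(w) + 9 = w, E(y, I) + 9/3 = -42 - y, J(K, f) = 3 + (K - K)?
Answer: -7143181/8118 ≈ -879.92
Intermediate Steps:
J(K, f) = 3 (J(K, f) = 3 + 0 = 3)
E(y, I) = -45 - y (E(y, I) = -3 + (-42 - y) = -45 - y)
Q(w) = -9 + w
r = -190 (r = (-9 + 3) - 1*184 = -6 - 184 = -190)
-36057/E(-86, -64) + r/396 = -36057/(-45 - 1*(-86)) - 190/396 = -36057/(-45 + 86) - 190*1/396 = -36057/41 - 95/198 = -7143181/8118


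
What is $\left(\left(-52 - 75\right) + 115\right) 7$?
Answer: $-84$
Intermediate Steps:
$\left(\left(-52 - 75\right) + 115\right) 7 = \left(-127 + 115\right) 7 = \left(-12\right) 7 = -84$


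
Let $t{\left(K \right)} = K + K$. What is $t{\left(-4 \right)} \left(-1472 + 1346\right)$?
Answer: $1008$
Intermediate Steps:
$t{\left(K \right)} = 2 K$
$t{\left(-4 \right)} \left(-1472 + 1346\right) = 2 \left(-4\right) \left(-1472 + 1346\right) = \left(-8\right) \left(-126\right) = 1008$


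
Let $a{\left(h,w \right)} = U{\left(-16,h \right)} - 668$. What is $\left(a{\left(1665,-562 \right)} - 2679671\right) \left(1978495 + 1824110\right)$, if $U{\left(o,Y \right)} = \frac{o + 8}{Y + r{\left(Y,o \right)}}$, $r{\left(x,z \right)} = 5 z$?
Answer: $- \frac{3230949749225283}{317} \approx -1.0192 \cdot 10^{13}$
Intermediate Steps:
$U{\left(o,Y \right)} = \frac{8 + o}{Y + 5 o}$ ($U{\left(o,Y \right)} = \frac{o + 8}{Y + 5 o} = \frac{8 + o}{Y + 5 o}$)
$a{\left(h,w \right)} = -668 - \frac{8}{-80 + h}$ ($a{\left(h,w \right)} = \frac{8 - 16}{h + 5 \left(-16\right)} - 668 = \frac{1}{h - 80} \left(-8\right) - 668 = \frac{1}{-80 + h} \left(-8\right) - 668 = - \frac{8}{-80 + h} - 668 = -668 - \frac{8}{-80 + h}$)
$\left(a{\left(1665,-562 \right)} - 2679671\right) \left(1978495 + 1824110\right) = \left(\frac{4 \left(13358 - 278055\right)}{-80 + 1665} - 2679671\right) \left(1978495 + 1824110\right) = \left(\frac{4 \left(13358 - 278055\right)}{1585} - 2679671\right) 3802605 = \left(4 \cdot \frac{1}{1585} \left(-264697\right) - 2679671\right) 3802605 = \left(- \frac{1058788}{1585} - 2679671\right) 3802605 = \left(- \frac{4248337323}{1585}\right) 3802605 = - \frac{3230949749225283}{317}$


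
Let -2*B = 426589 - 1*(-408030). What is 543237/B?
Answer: -1086474/834619 ≈ -1.3018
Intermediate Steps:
B = -834619/2 (B = -(426589 - 1*(-408030))/2 = -(426589 + 408030)/2 = -½*834619 = -834619/2 ≈ -4.1731e+5)
543237/B = 543237/(-834619/2) = 543237*(-2/834619) = -1086474/834619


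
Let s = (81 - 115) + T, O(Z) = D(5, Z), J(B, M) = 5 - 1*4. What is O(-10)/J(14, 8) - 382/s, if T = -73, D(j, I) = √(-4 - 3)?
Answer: 382/107 + I*√7 ≈ 3.5701 + 2.6458*I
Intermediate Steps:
J(B, M) = 1 (J(B, M) = 5 - 4 = 1)
D(j, I) = I*√7 (D(j, I) = √(-7) = I*√7)
O(Z) = I*√7
s = -107 (s = (81 - 115) - 73 = -34 - 73 = -107)
O(-10)/J(14, 8) - 382/s = (I*√7)/1 - 382/(-107) = (I*√7)*1 - 382*(-1/107) = I*√7 + 382/107 = 382/107 + I*√7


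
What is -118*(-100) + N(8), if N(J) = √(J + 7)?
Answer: 11800 + √15 ≈ 11804.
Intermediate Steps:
N(J) = √(7 + J)
-118*(-100) + N(8) = -118*(-100) + √(7 + 8) = 11800 + √15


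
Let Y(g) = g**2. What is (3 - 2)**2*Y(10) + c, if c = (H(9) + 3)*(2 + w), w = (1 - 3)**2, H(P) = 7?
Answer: 160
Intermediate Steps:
w = 4 (w = (-2)**2 = 4)
c = 60 (c = (7 + 3)*(2 + 4) = 10*6 = 60)
(3 - 2)**2*Y(10) + c = (3 - 2)**2*10**2 + 60 = 1**2*100 + 60 = 1*100 + 60 = 100 + 60 = 160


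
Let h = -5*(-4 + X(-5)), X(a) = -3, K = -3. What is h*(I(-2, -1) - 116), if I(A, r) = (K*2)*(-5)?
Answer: -3010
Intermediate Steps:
h = 35 (h = -5*(-4 - 3) = -5*(-7) = 35)
I(A, r) = 30 (I(A, r) = -3*2*(-5) = -6*(-5) = 30)
h*(I(-2, -1) - 116) = 35*(30 - 116) = 35*(-86) = -3010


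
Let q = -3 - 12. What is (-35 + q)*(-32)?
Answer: 1600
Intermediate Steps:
q = -15
(-35 + q)*(-32) = (-35 - 15)*(-32) = -50*(-32) = 1600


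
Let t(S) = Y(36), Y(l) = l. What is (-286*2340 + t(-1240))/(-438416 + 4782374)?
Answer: -37178/241331 ≈ -0.15405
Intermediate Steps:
t(S) = 36
(-286*2340 + t(-1240))/(-438416 + 4782374) = (-286*2340 + 36)/(-438416 + 4782374) = (-669240 + 36)/4343958 = -669204*1/4343958 = -37178/241331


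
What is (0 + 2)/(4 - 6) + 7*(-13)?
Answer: -92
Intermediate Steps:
(0 + 2)/(4 - 6) + 7*(-13) = 2/(-2) - 91 = 2*(-1/2) - 91 = -1 - 91 = -92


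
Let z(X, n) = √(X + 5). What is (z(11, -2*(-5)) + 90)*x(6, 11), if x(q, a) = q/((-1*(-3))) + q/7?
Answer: 1880/7 ≈ 268.57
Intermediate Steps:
z(X, n) = √(5 + X)
x(q, a) = 10*q/21 (x(q, a) = q/3 + q*(⅐) = q*(⅓) + q/7 = q/3 + q/7 = 10*q/21)
(z(11, -2*(-5)) + 90)*x(6, 11) = (√(5 + 11) + 90)*((10/21)*6) = (√16 + 90)*(20/7) = (4 + 90)*(20/7) = 94*(20/7) = 1880/7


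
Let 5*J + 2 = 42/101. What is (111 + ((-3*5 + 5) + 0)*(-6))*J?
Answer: -5472/101 ≈ -54.178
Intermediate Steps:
J = -32/101 (J = -2/5 + (42/101)/5 = -2/5 + (42*(1/101))/5 = -2/5 + (1/5)*(42/101) = -2/5 + 42/505 = -32/101 ≈ -0.31683)
(111 + ((-3*5 + 5) + 0)*(-6))*J = (111 + ((-3*5 + 5) + 0)*(-6))*(-32/101) = (111 + ((-15 + 5) + 0)*(-6))*(-32/101) = (111 + (-10 + 0)*(-6))*(-32/101) = (111 - 10*(-6))*(-32/101) = (111 + 60)*(-32/101) = 171*(-32/101) = -5472/101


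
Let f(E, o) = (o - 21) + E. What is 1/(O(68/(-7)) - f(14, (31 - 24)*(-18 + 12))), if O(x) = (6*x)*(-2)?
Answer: 7/1159 ≈ 0.0060397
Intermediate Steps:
f(E, o) = -21 + E + o (f(E, o) = (-21 + o) + E = -21 + E + o)
O(x) = -12*x
1/(O(68/(-7)) - f(14, (31 - 24)*(-18 + 12))) = 1/(-816/(-7) - (-21 + 14 + (31 - 24)*(-18 + 12))) = 1/(-816*(-1)/7 - (-21 + 14 + 7*(-6))) = 1/(-12*(-68/7) - (-21 + 14 - 42)) = 1/(816/7 - 1*(-49)) = 1/(816/7 + 49) = 1/(1159/7) = 7/1159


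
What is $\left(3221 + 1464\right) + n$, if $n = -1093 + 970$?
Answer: $4562$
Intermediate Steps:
$n = -123$
$\left(3221 + 1464\right) + n = \left(3221 + 1464\right) - 123 = 4685 - 123 = 4562$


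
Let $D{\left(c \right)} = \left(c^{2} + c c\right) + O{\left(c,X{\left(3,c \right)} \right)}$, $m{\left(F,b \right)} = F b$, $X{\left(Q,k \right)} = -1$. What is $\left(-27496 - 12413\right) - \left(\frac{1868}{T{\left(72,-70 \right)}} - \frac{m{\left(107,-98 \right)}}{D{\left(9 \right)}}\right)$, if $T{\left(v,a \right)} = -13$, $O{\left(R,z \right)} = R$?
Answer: $- \frac{88534597}{2223} \approx -39827.0$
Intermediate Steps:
$D{\left(c \right)} = c + 2 c^{2}$ ($D{\left(c \right)} = \left(c^{2} + c c\right) + c = \left(c^{2} + c^{2}\right) + c = 2 c^{2} + c = c + 2 c^{2}$)
$\left(-27496 - 12413\right) - \left(\frac{1868}{T{\left(72,-70 \right)}} - \frac{m{\left(107,-98 \right)}}{D{\left(9 \right)}}\right) = \left(-27496 - 12413\right) + \left(- \frac{1868}{-13} + \frac{107 \left(-98\right)}{9 \left(1 + 2 \cdot 9\right)}\right) = -39909 - \left(- \frac{1868}{13} + \frac{10486}{9 \left(1 + 18\right)}\right) = -39909 + \left(\frac{1868}{13} - \frac{10486}{9 \cdot 19}\right) = -39909 + \left(\frac{1868}{13} - \frac{10486}{171}\right) = -39909 + \frac{183110}{2223} = - \frac{88534597}{2223}$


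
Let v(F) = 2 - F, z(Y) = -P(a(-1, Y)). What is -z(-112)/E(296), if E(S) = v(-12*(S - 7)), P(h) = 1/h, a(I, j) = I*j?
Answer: 1/388640 ≈ 2.5731e-6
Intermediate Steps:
z(Y) = 1/Y (z(Y) = -1/((-Y)) = -(-1)/Y = 1/Y)
E(S) = -82 + 12*S (E(S) = 2 - (-12)*(S - 7) = 2 - (-12)*(-7 + S) = 2 - (84 - 12*S) = 2 + (-84 + 12*S) = -82 + 12*S)
-z(-112)/E(296) = -1/((-112)*(-82 + 12*296)) = -(-1)/(112*(-82 + 3552)) = -(-1)/(112*3470) = -1*(-1/388640) = 1/388640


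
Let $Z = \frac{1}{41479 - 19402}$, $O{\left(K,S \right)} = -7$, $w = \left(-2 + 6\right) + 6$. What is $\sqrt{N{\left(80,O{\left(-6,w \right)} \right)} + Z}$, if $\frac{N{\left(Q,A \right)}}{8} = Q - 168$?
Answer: $\frac{i \sqrt{38125033771}}{7359} \approx 26.533 i$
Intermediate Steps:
$w = 10$ ($w = 4 + 6 = 10$)
$N{\left(Q,A \right)} = -1344 + 8 Q$ ($N{\left(Q,A \right)} = 8 \left(Q - 168\right) = 8 \left(-168 + Q\right) = -1344 + 8 Q$)
$Z = \frac{1}{22077} \approx 4.5296 \cdot 10^{-5}$
$\sqrt{N{\left(80,O{\left(-6,w \right)} \right)} + Z} = \sqrt{\left(-1344 + 8 \cdot 80\right) + \frac{1}{22077}} = \sqrt{\left(-1344 + 640\right) + \frac{1}{22077}} = \sqrt{-704 + \frac{1}{22077}} = \sqrt{- \frac{15542207}{22077}} = \frac{i \sqrt{38125033771}}{7359}$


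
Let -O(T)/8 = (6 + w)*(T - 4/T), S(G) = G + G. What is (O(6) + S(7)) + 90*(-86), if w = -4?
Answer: -23434/3 ≈ -7811.3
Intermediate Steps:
S(G) = 2*G
O(T) = -16*T + 64/T (O(T) = -8*(6 - 4)*(T - 4/T) = -16*(T - 4/T) = -8*(-8/T + 2*T) = -16*T + 64/T)
(O(6) + S(7)) + 90*(-86) = ((-16*6 + 64/6) + 2*7) + 90*(-86) = ((-96 + 64*(⅙)) + 14) - 7740 = ((-96 + 32/3) + 14) - 7740 = (-256/3 + 14) - 7740 = -214/3 - 7740 = -23434/3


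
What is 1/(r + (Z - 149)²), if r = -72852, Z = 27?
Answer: -1/57968 ≈ -1.7251e-5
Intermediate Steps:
1/(r + (Z - 149)²) = 1/(-72852 + (27 - 149)²) = 1/(-72852 + (-122)²) = 1/(-72852 + 14884) = 1/(-57968) = -1/57968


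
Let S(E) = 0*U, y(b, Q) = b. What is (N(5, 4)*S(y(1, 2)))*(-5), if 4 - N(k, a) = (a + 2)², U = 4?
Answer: 0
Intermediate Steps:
N(k, a) = 4 - (2 + a)² (N(k, a) = 4 - (a + 2)² = 4 - (2 + a)²)
S(E) = 0 (S(E) = 0*4 = 0)
(N(5, 4)*S(y(1, 2)))*(-5) = ((4 - (2 + 4)²)*0)*(-5) = ((4 - 1*6²)*0)*(-5) = ((4 - 1*36)*0)*(-5) = ((4 - 36)*0)*(-5) = -32*0*(-5) = 0*(-5) = 0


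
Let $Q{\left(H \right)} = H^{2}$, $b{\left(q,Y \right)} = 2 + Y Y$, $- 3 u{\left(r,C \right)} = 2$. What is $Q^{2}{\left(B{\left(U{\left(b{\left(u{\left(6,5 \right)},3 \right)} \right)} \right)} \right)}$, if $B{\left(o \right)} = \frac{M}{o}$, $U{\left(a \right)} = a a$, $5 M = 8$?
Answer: $\frac{4096}{133974300625} \approx 3.0573 \cdot 10^{-8}$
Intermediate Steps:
$u{\left(r,C \right)} = - \frac{2}{3}$ ($u{\left(r,C \right)} = \left(- \frac{1}{3}\right) 2 = - \frac{2}{3}$)
$M = \frac{8}{5}$ ($M = \frac{1}{5} \cdot 8 = \frac{8}{5} \approx 1.6$)
$b{\left(q,Y \right)} = 2 + Y^{2}$
$U{\left(a \right)} = a^{2}$
$B{\left(o \right)} = \frac{8}{5 o}$
$Q^{2}{\left(B{\left(U{\left(b{\left(u{\left(6,5 \right)},3 \right)} \right)} \right)} \right)} = \left(\left(\frac{8}{5 \left(2 + 3^{2}\right)^{2}}\right)^{2}\right)^{2} = \left(\left(\frac{8}{5 \left(2 + 9\right)^{2}}\right)^{2}\right)^{2} = \left(\left(\frac{8}{5 \cdot 11^{2}}\right)^{2}\right)^{2} = \left(\left(\frac{8}{5 \cdot 121}\right)^{2}\right)^{2} = \left(\left(\frac{8}{5} \cdot \frac{1}{121}\right)^{2}\right)^{2} = \left(\left(\frac{8}{605}\right)^{2}\right)^{2} = \left(\frac{64}{366025}\right)^{2} = \frac{4096}{133974300625}$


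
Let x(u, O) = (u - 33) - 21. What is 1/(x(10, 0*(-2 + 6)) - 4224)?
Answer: -1/4268 ≈ -0.00023430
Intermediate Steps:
x(u, O) = -54 + u (x(u, O) = (-33 + u) - 21 = -54 + u)
1/(x(10, 0*(-2 + 6)) - 4224) = 1/((-54 + 10) - 4224) = 1/(-44 - 4224) = 1/(-4268) = -1/4268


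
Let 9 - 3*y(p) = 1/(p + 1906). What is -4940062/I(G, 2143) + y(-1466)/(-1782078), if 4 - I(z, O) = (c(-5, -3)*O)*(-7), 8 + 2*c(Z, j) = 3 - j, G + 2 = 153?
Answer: 3873573336096799/11759362457040 ≈ 329.40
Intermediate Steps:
G = 151 (G = -2 + 153 = 151)
c(Z, j) = -5/2 - j/2 (c(Z, j) = -4 + (3 - j)/2 = -4 + (3/2 - j/2) = -5/2 - j/2)
y(p) = 3 - 1/(3*(1906 + p)) (y(p) = 3 - 1/(3*(p + 1906)) = 3 - 1/(3*(1906 + p)))
I(z, O) = 4 - 7*O (I(z, O) = 4 - (-5/2 - ½*(-3))*O*(-7) = 4 - (-5/2 + 3/2)*O*(-7) = 4 - (-O)*(-7) = 4 - 7*O)
-4940062/I(G, 2143) + y(-1466)/(-1782078) = -4940062/(4 - 7*2143) + ((17153 + 9*(-1466))/(3*(1906 - 1466)))/(-1782078) = -4940062/(4 - 15001) + ((⅓)*(17153 - 13194)/440)*(-1/1782078) = -4940062/(-14997) + ((⅓)*(1/440)*3959)*(-1/1782078) = -4940062*(-1/14997) + (3959/1320)*(-1/1782078) = 4940062/14997 - 3959/2352342960 = 3873573336096799/11759362457040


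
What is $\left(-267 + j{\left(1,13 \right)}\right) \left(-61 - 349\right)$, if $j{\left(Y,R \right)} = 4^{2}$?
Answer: $102910$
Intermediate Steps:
$j{\left(Y,R \right)} = 16$
$\left(-267 + j{\left(1,13 \right)}\right) \left(-61 - 349\right) = \left(-267 + 16\right) \left(-61 - 349\right) = \left(-251\right) \left(-410\right) = 102910$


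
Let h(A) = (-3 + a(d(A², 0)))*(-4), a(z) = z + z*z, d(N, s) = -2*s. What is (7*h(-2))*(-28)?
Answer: -2352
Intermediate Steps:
a(z) = z + z²
h(A) = 12 (h(A) = (-3 + (-2*0)*(1 - 2*0))*(-4) = (-3 + 0*(1 + 0))*(-4) = (-3 + 0*1)*(-4) = (-3 + 0)*(-4) = -3*(-4) = 12)
(7*h(-2))*(-28) = (7*12)*(-28) = 84*(-28) = -2352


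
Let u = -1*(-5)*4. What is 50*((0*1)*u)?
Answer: 0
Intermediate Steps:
u = 20 (u = 5*4 = 20)
50*((0*1)*u) = 50*((0*1)*20) = 50*(0*20) = 50*0 = 0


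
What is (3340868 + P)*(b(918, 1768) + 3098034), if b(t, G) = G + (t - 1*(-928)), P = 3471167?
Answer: 21128534733680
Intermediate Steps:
b(t, G) = 928 + G + t (b(t, G) = G + (t + 928) = G + (928 + t) = 928 + G + t)
(3340868 + P)*(b(918, 1768) + 3098034) = (3340868 + 3471167)*((928 + 1768 + 918) + 3098034) = 6812035*(3614 + 3098034) = 6812035*3101648 = 21128534733680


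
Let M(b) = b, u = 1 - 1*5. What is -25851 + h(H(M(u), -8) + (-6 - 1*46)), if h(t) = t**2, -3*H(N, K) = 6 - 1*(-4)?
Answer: -205103/9 ≈ -22789.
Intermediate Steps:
u = -4 (u = 1 - 5 = -4)
H(N, K) = -10/3 (H(N, K) = -(6 - 1*(-4))/3 = -(6 + 4)/3 = -1/3*10 = -10/3)
-25851 + h(H(M(u), -8) + (-6 - 1*46)) = -25851 + (-10/3 + (-6 - 1*46))**2 = -25851 + (-10/3 + (-6 - 46))**2 = -25851 + (-10/3 - 52)**2 = -25851 + (-166/3)**2 = -25851 + 27556/9 = -205103/9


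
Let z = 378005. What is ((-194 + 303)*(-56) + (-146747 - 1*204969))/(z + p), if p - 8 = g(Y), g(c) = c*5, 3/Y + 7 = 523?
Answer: -61545040/65018241 ≈ -0.94658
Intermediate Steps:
Y = 1/172 (Y = 3/(-7 + 523) = 3/516 = 3*(1/516) = 1/172 ≈ 0.0058140)
g(c) = 5*c
p = 1381/172 (p = 8 + 5*(1/172) = 8 + 5/172 = 1381/172 ≈ 8.0291)
((-194 + 303)*(-56) + (-146747 - 1*204969))/(z + p) = ((-194 + 303)*(-56) + (-146747 - 1*204969))/(378005 + 1381/172) = (109*(-56) + (-146747 - 204969))/(65018241/172) = (-6104 - 351716)*(172/65018241) = -357820*172/65018241 = -61545040/65018241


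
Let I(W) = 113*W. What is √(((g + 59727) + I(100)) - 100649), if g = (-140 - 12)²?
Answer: I*√6518 ≈ 80.734*I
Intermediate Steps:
g = 23104 (g = (-152)² = 23104)
√(((g + 59727) + I(100)) - 100649) = √(((23104 + 59727) + 113*100) - 100649) = √((82831 + 11300) - 100649) = √(94131 - 100649) = √(-6518) = I*√6518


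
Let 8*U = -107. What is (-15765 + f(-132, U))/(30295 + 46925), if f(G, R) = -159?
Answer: -1327/6435 ≈ -0.20622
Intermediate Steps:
U = -107/8 (U = (⅛)*(-107) = -107/8 ≈ -13.375)
(-15765 + f(-132, U))/(30295 + 46925) = (-15765 - 159)/(30295 + 46925) = -15924/77220 = -15924*1/77220 = -1327/6435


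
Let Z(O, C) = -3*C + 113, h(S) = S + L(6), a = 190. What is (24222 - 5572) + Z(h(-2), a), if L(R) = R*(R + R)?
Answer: 18193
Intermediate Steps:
L(R) = 2*R**2 (L(R) = R*(2*R) = 2*R**2)
h(S) = 72 + S (h(S) = S + 2*6**2 = S + 2*36 = S + 72 = 72 + S)
Z(O, C) = 113 - 3*C
(24222 - 5572) + Z(h(-2), a) = (24222 - 5572) + (113 - 3*190) = 18650 + (113 - 570) = 18650 - 457 = 18193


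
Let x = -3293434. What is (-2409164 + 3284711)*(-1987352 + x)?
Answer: -4623576339942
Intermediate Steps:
(-2409164 + 3284711)*(-1987352 + x) = (-2409164 + 3284711)*(-1987352 - 3293434) = 875547*(-5280786) = -4623576339942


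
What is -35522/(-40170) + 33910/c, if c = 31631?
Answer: 1242880541/635308635 ≈ 1.9563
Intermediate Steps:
-35522/(-40170) + 33910/c = -35522/(-40170) + 33910/31631 = -35522*(-1/40170) + 33910*(1/31631) = 17761/20085 + 33910/31631 = 1242880541/635308635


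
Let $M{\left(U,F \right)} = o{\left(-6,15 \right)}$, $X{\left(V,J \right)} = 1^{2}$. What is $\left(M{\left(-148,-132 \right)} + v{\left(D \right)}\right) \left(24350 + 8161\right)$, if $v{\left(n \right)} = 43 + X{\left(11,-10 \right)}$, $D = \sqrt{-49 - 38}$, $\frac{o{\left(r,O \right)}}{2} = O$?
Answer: $2405814$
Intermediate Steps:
$o{\left(r,O \right)} = 2 O$
$X{\left(V,J \right)} = 1$
$M{\left(U,F \right)} = 30$ ($M{\left(U,F \right)} = 2 \cdot 15 = 30$)
$D = i \sqrt{87}$ ($D = \sqrt{-87} = i \sqrt{87} \approx 9.3274 i$)
$v{\left(n \right)} = 44$ ($v{\left(n \right)} = 43 + 1 = 44$)
$\left(M{\left(-148,-132 \right)} + v{\left(D \right)}\right) \left(24350 + 8161\right) = \left(30 + 44\right) \left(24350 + 8161\right) = 74 \cdot 32511 = 2405814$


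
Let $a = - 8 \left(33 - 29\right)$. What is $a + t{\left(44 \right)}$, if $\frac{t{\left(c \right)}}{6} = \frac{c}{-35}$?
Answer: $- \frac{1384}{35} \approx -39.543$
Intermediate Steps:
$t{\left(c \right)} = - \frac{6 c}{35}$ ($t{\left(c \right)} = 6 \frac{c}{-35} = 6 c \left(- \frac{1}{35}\right) = 6 \left(- \frac{c}{35}\right) = - \frac{6 c}{35}$)
$a = -32$ ($a = \left(-8\right) 4 = -32$)
$a + t{\left(44 \right)} = -32 - \frac{264}{35} = - \frac{1384}{35}$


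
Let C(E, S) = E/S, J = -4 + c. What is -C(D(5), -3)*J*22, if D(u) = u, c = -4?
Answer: -880/3 ≈ -293.33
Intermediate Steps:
J = -8 (J = -4 - 4 = -8)
-C(D(5), -3)*J*22 = -(5/(-3))*(-8)*22 = -(5*(-⅓))*(-8)*22 = -(-5/3*(-8))*22 = -40*22/3 = -1*880/3 = -880/3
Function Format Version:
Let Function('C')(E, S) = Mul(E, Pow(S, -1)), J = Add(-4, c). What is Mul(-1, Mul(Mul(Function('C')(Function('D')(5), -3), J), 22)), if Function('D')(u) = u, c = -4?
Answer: Rational(-880, 3) ≈ -293.33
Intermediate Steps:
J = -8 (J = Add(-4, -4) = -8)
Mul(-1, Mul(Mul(Function('C')(Function('D')(5), -3), J), 22)) = Mul(-1, Mul(Mul(Mul(5, Pow(-3, -1)), -8), 22)) = Mul(-1, Mul(Mul(Mul(5, Rational(-1, 3)), -8), 22)) = Mul(-1, Mul(Mul(Rational(-5, 3), -8), 22)) = Mul(-1, Mul(Rational(40, 3), 22)) = Mul(-1, Rational(880, 3)) = Rational(-880, 3)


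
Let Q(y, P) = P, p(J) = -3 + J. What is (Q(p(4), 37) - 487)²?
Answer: 202500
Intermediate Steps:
(Q(p(4), 37) - 487)² = (37 - 487)² = (-450)² = 202500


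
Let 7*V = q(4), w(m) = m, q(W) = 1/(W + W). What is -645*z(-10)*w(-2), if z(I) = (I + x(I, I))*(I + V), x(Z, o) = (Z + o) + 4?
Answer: 4687215/14 ≈ 3.3480e+5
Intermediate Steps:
q(W) = 1/(2*W)
V = 1/56 (V = ((1/2)/4)/7 = ((1/2)*(1/4))/7 = (1/7)*(1/8) = 1/56 ≈ 0.017857)
x(Z, o) = 4 + Z + o
z(I) = (4 + 3*I)*(1/56 + I) (z(I) = (I + (4 + I + I))*(I + 1/56) = (I + (4 + 2*I))*(1/56 + I) = (4 + 3*I)*(1/56 + I))
-645*z(-10)*w(-2) = -645*(1/14 + 3*(-10)**2 + (227/56)*(-10))*(-2) = -645*(1/14 + 3*100 - 1135/28)*(-2) = -645*(1/14 + 300 - 1135/28)*(-2) = -4687215*(-2)/28 = -645*(-7267/14) = 4687215/14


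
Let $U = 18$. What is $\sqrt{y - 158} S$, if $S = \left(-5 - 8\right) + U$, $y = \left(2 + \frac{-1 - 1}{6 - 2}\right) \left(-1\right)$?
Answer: $\frac{5 i \sqrt{638}}{2} \approx 63.147 i$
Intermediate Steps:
$y = - \frac{3}{2}$ ($y = \left(2 - \frac{2}{4}\right) \left(-1\right) = \left(2 - \frac{1}{2}\right) \left(-1\right) = \frac{3}{2} \left(-1\right) = - \frac{3}{2} \approx -1.5$)
$S = 5$ ($S = \left(-5 - 8\right) + 18 = -13 + 18 = 5$)
$\sqrt{y - 158} S = \sqrt{- \frac{3}{2} - 158} \cdot 5 = \sqrt{- \frac{319}{2}} \cdot 5 = \frac{i \sqrt{638}}{2} \cdot 5 = \frac{5 i \sqrt{638}}{2}$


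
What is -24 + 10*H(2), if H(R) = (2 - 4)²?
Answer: 16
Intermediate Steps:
H(R) = 4 (H(R) = (-2)² = 4)
-24 + 10*H(2) = -24 + 10*4 = -24 + 40 = 16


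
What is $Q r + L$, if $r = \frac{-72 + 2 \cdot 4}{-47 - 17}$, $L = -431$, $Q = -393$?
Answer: $-824$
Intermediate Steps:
$r = 1$ ($r = \frac{-72 + 8}{-64} = \left(-64\right) \left(- \frac{1}{64}\right) = 1$)
$Q r + L = \left(-393\right) 1 - 431 = -393 - 431 = -824$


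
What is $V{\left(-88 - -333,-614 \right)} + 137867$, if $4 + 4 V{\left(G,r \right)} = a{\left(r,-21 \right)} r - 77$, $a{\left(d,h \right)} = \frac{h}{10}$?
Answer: $\frac{1381691}{10} \approx 1.3817 \cdot 10^{5}$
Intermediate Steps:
$a{\left(d,h \right)} = \frac{h}{10}$ ($a{\left(d,h \right)} = h \frac{1}{10} = \frac{h}{10}$)
$V{\left(G,r \right)} = - \frac{81}{4} - \frac{21 r}{40}$ ($V{\left(G,r \right)} = -1 + \frac{\frac{1}{10} \left(-21\right) r - 77}{4} = -1 + \frac{- \frac{21 r}{10} - 77}{4} = -1 + \frac{-77 - \frac{21 r}{10}}{4} = -1 - \left(\frac{77}{4} + \frac{21 r}{40}\right) = - \frac{81}{4} - \frac{21 r}{40}$)
$V{\left(-88 - -333,-614 \right)} + 137867 = \left(- \frac{81}{4} - - \frac{6447}{20}\right) + 137867 = \left(- \frac{81}{4} + \frac{6447}{20}\right) + 137867 = \frac{3021}{10} + 137867 = \frac{1381691}{10}$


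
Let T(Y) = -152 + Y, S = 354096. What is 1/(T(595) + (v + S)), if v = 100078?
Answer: 1/454617 ≈ 2.1997e-6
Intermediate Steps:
1/(T(595) + (v + S)) = 1/((-152 + 595) + (100078 + 354096)) = 1/(443 + 454174) = 1/454617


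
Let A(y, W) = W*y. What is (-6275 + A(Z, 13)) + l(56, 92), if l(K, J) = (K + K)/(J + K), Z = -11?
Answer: -237438/37 ≈ -6417.2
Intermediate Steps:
l(K, J) = 2*K/(J + K) (l(K, J) = (2*K)/(J + K) = 2*K/(J + K))
(-6275 + A(Z, 13)) + l(56, 92) = (-6275 + 13*(-11)) + 2*56/(92 + 56) = (-6275 - 143) + 2*56/148 = -6418 + 2*56*(1/148) = -6418 + 28/37 = -237438/37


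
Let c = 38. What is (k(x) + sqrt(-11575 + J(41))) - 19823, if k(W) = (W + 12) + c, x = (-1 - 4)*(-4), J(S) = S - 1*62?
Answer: -19753 + 2*I*sqrt(2899) ≈ -19753.0 + 107.68*I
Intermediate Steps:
J(S) = -62 + S (J(S) = S - 62 = -62 + S)
x = 20 (x = -5*(-4) = 20)
k(W) = 50 + W (k(W) = (W + 12) + 38 = (12 + W) + 38 = 50 + W)
(k(x) + sqrt(-11575 + J(41))) - 19823 = ((50 + 20) + sqrt(-11575 + (-62 + 41))) - 19823 = (70 + sqrt(-11575 - 21)) - 19823 = (70 + sqrt(-11596)) - 19823 = (70 + 2*I*sqrt(2899)) - 19823 = -19753 + 2*I*sqrt(2899)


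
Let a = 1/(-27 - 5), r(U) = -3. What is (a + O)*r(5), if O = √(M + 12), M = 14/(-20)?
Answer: 3/32 - 3*√1130/10 ≈ -9.9909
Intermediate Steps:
M = -7/10 (M = 14*(-1/20) = -7/10 ≈ -0.70000)
O = √1130/10 (O = √(-7/10 + 12) = √(113/10) = √1130/10 ≈ 3.3615)
a = -1/32 (a = 1/(-32) = -1/32 ≈ -0.031250)
(a + O)*r(5) = (-1/32 + √1130/10)*(-3) = 3/32 - 3*√1130/10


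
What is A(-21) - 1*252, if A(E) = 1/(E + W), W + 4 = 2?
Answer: -5797/23 ≈ -252.04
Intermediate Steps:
W = -2 (W = -4 + 2 = -2)
A(E) = 1/(-2 + E) (A(E) = 1/(E - 2) = 1/(-2 + E))
A(-21) - 1*252 = 1/(-2 - 21) - 1*252 = 1/(-23) - 252 = -1/23 - 252 = -5797/23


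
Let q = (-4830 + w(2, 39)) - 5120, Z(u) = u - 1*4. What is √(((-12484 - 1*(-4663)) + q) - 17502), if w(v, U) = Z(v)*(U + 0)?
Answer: I*√35351 ≈ 188.02*I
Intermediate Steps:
Z(u) = -4 + u (Z(u) = u - 4 = -4 + u)
w(v, U) = U*(-4 + v) (w(v, U) = (-4 + v)*(U + 0) = (-4 + v)*U = U*(-4 + v))
q = -10028 (q = (-4830 + 39*(-4 + 2)) - 5120 = (-4830 + 39*(-2)) - 5120 = (-4830 - 78) - 5120 = -4908 - 5120 = -10028)
√(((-12484 - 1*(-4663)) + q) - 17502) = √(((-12484 - 1*(-4663)) - 10028) - 17502) = √(((-12484 + 4663) - 10028) - 17502) = √((-7821 - 10028) - 17502) = √(-17849 - 17502) = √(-35351) = I*√35351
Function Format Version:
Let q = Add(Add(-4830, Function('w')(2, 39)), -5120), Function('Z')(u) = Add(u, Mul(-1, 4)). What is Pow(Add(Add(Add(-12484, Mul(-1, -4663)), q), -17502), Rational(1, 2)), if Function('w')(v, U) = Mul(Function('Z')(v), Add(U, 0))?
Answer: Mul(I, Pow(35351, Rational(1, 2))) ≈ Mul(188.02, I)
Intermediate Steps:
Function('Z')(u) = Add(-4, u) (Function('Z')(u) = Add(u, -4) = Add(-4, u))
Function('w')(v, U) = Mul(U, Add(-4, v)) (Function('w')(v, U) = Mul(Add(-4, v), Add(U, 0)) = Mul(Add(-4, v), U) = Mul(U, Add(-4, v)))
q = -10028 (q = Add(Add(-4830, Mul(39, Add(-4, 2))), -5120) = Add(Add(-4830, Mul(39, -2)), -5120) = Add(Add(-4830, -78), -5120) = Add(-4908, -5120) = -10028)
Pow(Add(Add(Add(-12484, Mul(-1, -4663)), q), -17502), Rational(1, 2)) = Pow(Add(Add(Add(-12484, Mul(-1, -4663)), -10028), -17502), Rational(1, 2)) = Pow(Add(Add(Add(-12484, 4663), -10028), -17502), Rational(1, 2)) = Pow(Add(Add(-7821, -10028), -17502), Rational(1, 2)) = Pow(Add(-17849, -17502), Rational(1, 2)) = Pow(-35351, Rational(1, 2)) = Mul(I, Pow(35351, Rational(1, 2)))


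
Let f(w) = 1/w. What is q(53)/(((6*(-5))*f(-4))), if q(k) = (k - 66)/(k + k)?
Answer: -13/795 ≈ -0.016352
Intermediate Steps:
q(k) = (-66 + k)/(2*k) (q(k) = (-66 + k)/((2*k)) = (-66 + k)*(1/(2*k)) = (-66 + k)/(2*k))
f(w) = 1/w
q(53)/(((6*(-5))*f(-4))) = ((1/2)*(-66 + 53)/53)/(((6*(-5))/(-4))) = ((1/2)*(1/53)*(-13))/((-30*(-1/4))) = -13/(106*15/2) = -13/106*2/15 = -13/795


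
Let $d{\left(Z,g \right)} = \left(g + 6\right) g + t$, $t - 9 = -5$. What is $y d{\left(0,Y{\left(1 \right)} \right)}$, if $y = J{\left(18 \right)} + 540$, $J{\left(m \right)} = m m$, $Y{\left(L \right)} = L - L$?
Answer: $3456$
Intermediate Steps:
$t = 4$ ($t = 9 - 5 = 4$)
$Y{\left(L \right)} = 0$
$J{\left(m \right)} = m^{2}$
$d{\left(Z,g \right)} = 4 + g \left(6 + g\right)$ ($d{\left(Z,g \right)} = \left(g + 6\right) g + 4 = \left(6 + g\right) g + 4 = g \left(6 + g\right) + 4 = 4 + g \left(6 + g\right)$)
$y = 864$ ($y = 18^{2} + 540 = 324 + 540 = 864$)
$y d{\left(0,Y{\left(1 \right)} \right)} = 864 \left(4 + 0^{2} + 6 \cdot 0\right) = 864 \left(4 + 0 + 0\right) = 864 \cdot 4 = 3456$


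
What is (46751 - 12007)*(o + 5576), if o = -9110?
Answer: -122785296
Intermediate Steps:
(46751 - 12007)*(o + 5576) = (46751 - 12007)*(-9110 + 5576) = 34744*(-3534) = -122785296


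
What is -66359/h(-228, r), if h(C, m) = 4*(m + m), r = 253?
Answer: -66359/2024 ≈ -32.786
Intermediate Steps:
h(C, m) = 8*m (h(C, m) = 4*(2*m) = 8*m)
-66359/h(-228, r) = -66359/(8*253) = -66359/2024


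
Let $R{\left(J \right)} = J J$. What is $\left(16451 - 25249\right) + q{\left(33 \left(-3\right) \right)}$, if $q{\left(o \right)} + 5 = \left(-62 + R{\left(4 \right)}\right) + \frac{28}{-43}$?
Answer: $- \frac{380535}{43} \approx -8849.7$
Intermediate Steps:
$R{\left(J \right)} = J^{2}$
$q{\left(o \right)} = - \frac{2221}{43}$ ($q{\left(o \right)} = -5 - \left(62 - 16 + \frac{28}{43}\right) = -5 + \left(\left(-62 + 16\right) + 28 \left(- \frac{1}{43}\right)\right) = -5 - \frac{2006}{43} = - \frac{2221}{43}$)
$\left(16451 - 25249\right) + q{\left(33 \left(-3\right) \right)} = \left(16451 - 25249\right) - \frac{2221}{43} = -8798 - \frac{2221}{43} = - \frac{380535}{43}$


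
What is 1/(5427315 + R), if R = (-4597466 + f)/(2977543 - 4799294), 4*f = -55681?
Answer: 7287004/39548884559805 ≈ 1.8425e-7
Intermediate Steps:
f = -55681/4 (f = (¼)*(-55681) = -55681/4 ≈ -13920.)
R = 18445545/7287004 (R = (-4597466 - 55681/4)/(2977543 - 4799294) = -18445545/4/(-1821751) = -18445545/4*(-1/1821751) = 18445545/7287004 ≈ 2.5313)
1/(5427315 + R) = 1/(5427315 + 18445545/7287004) = 1/(39548884559805/7287004) = 7287004/39548884559805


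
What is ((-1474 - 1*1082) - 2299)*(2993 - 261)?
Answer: -13263860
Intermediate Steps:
((-1474 - 1*1082) - 2299)*(2993 - 261) = ((-1474 - 1082) - 2299)*2732 = (-2556 - 2299)*2732 = -4855*2732 = -13263860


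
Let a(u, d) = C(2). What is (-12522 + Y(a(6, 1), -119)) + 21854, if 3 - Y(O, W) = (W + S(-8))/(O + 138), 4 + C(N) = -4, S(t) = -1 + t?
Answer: 606839/65 ≈ 9336.0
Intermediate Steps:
C(N) = -8 (C(N) = -4 - 4 = -8)
a(u, d) = -8
Y(O, W) = 3 - (-9 + W)/(138 + O) (Y(O, W) = 3 - (W + (-1 - 8))/(O + 138) = 3 - (W - 9)/(138 + O) = 3 - (-9 + W)/(138 + O))
(-12522 + Y(a(6, 1), -119)) + 21854 = (-12522 + (423 - 1*(-119) + 3*(-8))/(138 - 8)) + 21854 = (-12522 + (423 + 119 - 24)/130) + 21854 = (-12522 + (1/130)*518) + 21854 = (-12522 + 259/65) + 21854 = -813671/65 + 21854 = 606839/65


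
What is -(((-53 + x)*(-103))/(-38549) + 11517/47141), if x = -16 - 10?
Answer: -60382516/1817238409 ≈ -0.033228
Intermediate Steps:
x = -26
-(((-53 + x)*(-103))/(-38549) + 11517/47141) = -(((-53 - 26)*(-103))/(-38549) + 11517/47141) = -(-79*(-103)*(-1/38549) + 11517*(1/47141)) = -(8137*(-1/38549) + 11517/47141) = -(-8137/38549 + 11517/47141) = -1*60382516/1817238409 = -60382516/1817238409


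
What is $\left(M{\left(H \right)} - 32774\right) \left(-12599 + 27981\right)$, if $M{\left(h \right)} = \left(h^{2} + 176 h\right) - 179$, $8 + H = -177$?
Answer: $-481272016$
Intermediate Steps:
$H = -185$ ($H = -8 - 177 = -185$)
$M{\left(h \right)} = -179 + h^{2} + 176 h$
$\left(M{\left(H \right)} - 32774\right) \left(-12599 + 27981\right) = \left(\left(-179 + \left(-185\right)^{2} + 176 \left(-185\right)\right) - 32774\right) \left(-12599 + 27981\right) = \left(\left(-179 + 34225 - 32560\right) - 32774\right) 15382 = \left(1486 - 32774\right) 15382 = \left(-31288\right) 15382 = -481272016$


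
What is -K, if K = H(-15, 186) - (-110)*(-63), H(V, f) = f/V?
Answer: 34712/5 ≈ 6942.4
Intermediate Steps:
K = -34712/5 (K = 186/(-15) - (-110)*(-63) = 186*(-1/15) - 1*6930 = -62/5 - 6930 = -34712/5 ≈ -6942.4)
-K = -1*(-34712/5) = 34712/5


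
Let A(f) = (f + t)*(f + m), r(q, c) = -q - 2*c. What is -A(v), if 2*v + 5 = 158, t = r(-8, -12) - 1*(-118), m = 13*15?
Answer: -245979/4 ≈ -61495.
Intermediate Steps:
m = 195
t = 150 (t = (-1*(-8) - 2*(-12)) - 1*(-118) = (8 + 24) + 118 = 32 + 118 = 150)
v = 153/2 (v = -5/2 + (½)*158 = -5/2 + 79 = 153/2 ≈ 76.500)
A(f) = (150 + f)*(195 + f) (A(f) = (f + 150)*(f + 195) = (150 + f)*(195 + f))
-A(v) = -(29250 + (153/2)² + 345*(153/2)) = -(29250 + 23409/4 + 52785/2) = -1*245979/4 = -245979/4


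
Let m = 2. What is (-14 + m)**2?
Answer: 144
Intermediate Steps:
(-14 + m)**2 = (-14 + 2)**2 = (-12)**2 = 144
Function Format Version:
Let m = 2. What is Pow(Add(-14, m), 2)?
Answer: 144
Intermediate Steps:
Pow(Add(-14, m), 2) = Pow(Add(-14, 2), 2) = Pow(-12, 2) = 144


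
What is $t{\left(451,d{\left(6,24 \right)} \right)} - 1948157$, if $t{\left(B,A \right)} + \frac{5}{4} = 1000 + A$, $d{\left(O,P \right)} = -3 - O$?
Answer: $- \frac{7788669}{4} \approx -1.9472 \cdot 10^{6}$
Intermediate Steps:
$t{\left(B,A \right)} = \frac{3995}{4} + A$ ($t{\left(B,A \right)} = - \frac{5}{4} + \left(1000 + A\right) = \frac{3995}{4} + A$)
$t{\left(451,d{\left(6,24 \right)} \right)} - 1948157 = \left(\frac{3995}{4} - 9\right) - 1948157 = \frac{3959}{4} - 1948157 = - \frac{7788669}{4}$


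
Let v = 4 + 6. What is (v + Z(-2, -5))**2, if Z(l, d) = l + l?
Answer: 36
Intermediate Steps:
Z(l, d) = 2*l
v = 10
(v + Z(-2, -5))**2 = (10 + 2*(-2))**2 = (10 - 4)**2 = 6**2 = 36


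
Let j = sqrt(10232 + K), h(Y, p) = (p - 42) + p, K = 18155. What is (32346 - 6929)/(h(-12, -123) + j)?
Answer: -7320096/54557 - 25417*sqrt(28387)/54557 ≈ -212.67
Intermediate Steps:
h(Y, p) = -42 + 2*p (h(Y, p) = (-42 + p) + p = -42 + 2*p)
j = sqrt(28387) (j = sqrt(10232 + 18155) = sqrt(28387) ≈ 168.48)
(32346 - 6929)/(h(-12, -123) + j) = (32346 - 6929)/((-42 + 2*(-123)) + sqrt(28387)) = 25417/((-42 - 246) + sqrt(28387)) = 25417/(-288 + sqrt(28387))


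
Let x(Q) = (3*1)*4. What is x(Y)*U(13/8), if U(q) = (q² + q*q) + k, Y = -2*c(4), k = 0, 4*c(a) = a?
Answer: 507/8 ≈ 63.375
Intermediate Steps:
c(a) = a/4
Y = -2 (Y = -4/2 = -2*1 = -2)
U(q) = 2*q² (U(q) = (q² + q*q) + 0 = (q² + q²) + 0 = 2*q² + 0 = 2*q²)
x(Q) = 12 (x(Q) = 3*4 = 12)
x(Y)*U(13/8) = 12*(2*(13/8)²) = 12*(2*(169/64)) = 12*(169/32) = 507/8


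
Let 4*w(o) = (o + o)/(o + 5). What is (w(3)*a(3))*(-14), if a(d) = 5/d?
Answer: -35/8 ≈ -4.3750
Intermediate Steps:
w(o) = o/(2*(5 + o)) (w(o) = ((o + o)/(o + 5))/4 = ((2*o)/(5 + o))/4 = (2*o/(5 + o))/4 = o/(2*(5 + o)))
(w(3)*a(3))*(-14) = (((1/2)*3/(5 + 3))*(5/3))*(-14) = (((1/2)*3/8)*(5*(1/3)))*(-14) = (((1/2)*3*(1/8))*(5/3))*(-14) = ((3/16)*(5/3))*(-14) = (5/16)*(-14) = -35/8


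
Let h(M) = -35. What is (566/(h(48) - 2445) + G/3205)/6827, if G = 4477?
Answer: 928893/5426372680 ≈ 0.00017118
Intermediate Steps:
(566/(h(48) - 2445) + G/3205)/6827 = (566/(-35 - 2445) + 4477/3205)/6827 = (566/(-2480) + 4477*(1/3205))*(1/6827) = (566*(-1/2480) + 4477/3205)*(1/6827) = (-283/1240 + 4477/3205)*(1/6827) = (928893/794840)*(1/6827) = 928893/5426372680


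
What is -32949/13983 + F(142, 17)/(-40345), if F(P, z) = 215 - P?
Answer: -443449388/188048045 ≈ -2.3582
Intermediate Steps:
-32949/13983 + F(142, 17)/(-40345) = -32949/13983 + (215 - 1*142)/(-40345) = -32949*1/13983 + (215 - 142)*(-1/40345) = -10983/4661 + 73*(-1/40345) = -10983/4661 - 73/40345 = -443449388/188048045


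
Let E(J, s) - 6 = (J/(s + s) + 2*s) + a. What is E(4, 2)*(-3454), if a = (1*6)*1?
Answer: -58718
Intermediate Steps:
a = 6 (a = 6*1 = 6)
E(J, s) = 12 + 2*s + J/(2*s) (E(J, s) = 6 + ((J/(s + s) + 2*s) + 6) = 6 + ((J/((2*s)) + 2*s) + 6) = 6 + (((1/(2*s))*J + 2*s) + 6) = 6 + ((J/(2*s) + 2*s) + 6) = 6 + ((2*s + J/(2*s)) + 6) = 6 + (6 + 2*s + J/(2*s)) = 12 + 2*s + J/(2*s))
E(4, 2)*(-3454) = (12 + 2*2 + (½)*4/2)*(-3454) = (12 + 4 + (½)*4*(½))*(-3454) = (12 + 4 + 1)*(-3454) = 17*(-3454) = -58718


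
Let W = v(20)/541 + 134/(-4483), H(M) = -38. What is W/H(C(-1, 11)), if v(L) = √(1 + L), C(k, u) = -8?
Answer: 67/85177 - √21/20558 ≈ 0.00056369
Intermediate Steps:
W = -134/4483 + √21/541 (W = √(1 + 20)/541 + 134/(-4483) = √21*(1/541) + 134*(-1/4483) = √21/541 - 134/4483 = -134/4483 + √21/541 ≈ -0.021420)
W/H(C(-1, 11)) = (-134/4483 + √21/541)/(-38) = (-134/4483 + √21/541)*(-1/38) = 67/85177 - √21/20558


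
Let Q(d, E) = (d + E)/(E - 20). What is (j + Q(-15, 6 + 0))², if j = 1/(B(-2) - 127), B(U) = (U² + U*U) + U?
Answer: 1155625/2869636 ≈ 0.40271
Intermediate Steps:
B(U) = U + 2*U² (B(U) = (U² + U²) + U = 2*U² + U = U + 2*U²)
Q(d, E) = (E + d)/(-20 + E)
j = -1/121 (j = 1/(-2*(1 + 2*(-2)) - 127) = 1/(-2*(1 - 4) - 127) = 1/(-2*(-3) - 127) = 1/(6 - 127) = 1/(-121) = -1/121 ≈ -0.0082645)
(j + Q(-15, 6 + 0))² = (-1/121 + ((6 + 0) - 15)/(-20 + (6 + 0)))² = (-1/121 + (6 - 15)/(-20 + 6))² = (-1/121 - 9/(-14))² = (-1/121 - 1/14*(-9))² = (-1/121 + 9/14)² = (1075/1694)² = 1155625/2869636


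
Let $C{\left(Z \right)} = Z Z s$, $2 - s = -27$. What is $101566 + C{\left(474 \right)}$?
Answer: $6617170$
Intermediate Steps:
$s = 29$ ($s = 2 - -27 = 2 + 27 = 29$)
$C{\left(Z \right)} = 29 Z^{2}$ ($C{\left(Z \right)} = Z Z 29 = Z^{2} \cdot 29 = 29 Z^{2}$)
$101566 + C{\left(474 \right)} = 101566 + 29 \cdot 474^{2} = 101566 + 29 \cdot 224676 = 101566 + 6515604 = 6617170$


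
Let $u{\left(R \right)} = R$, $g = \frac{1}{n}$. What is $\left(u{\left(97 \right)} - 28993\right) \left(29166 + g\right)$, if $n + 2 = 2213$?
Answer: $- \frac{621129412064}{737} \approx -8.4278 \cdot 10^{8}$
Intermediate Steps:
$n = 2211$ ($n = -2 + 2213 = 2211$)
$g = \frac{1}{2211} \approx 0.00045228$
$\left(u{\left(97 \right)} - 28993\right) \left(29166 + g\right) = \left(97 - 28993\right) \left(29166 + \frac{1}{2211}\right) = \left(-28896\right) \frac{64486027}{2211} = - \frac{621129412064}{737}$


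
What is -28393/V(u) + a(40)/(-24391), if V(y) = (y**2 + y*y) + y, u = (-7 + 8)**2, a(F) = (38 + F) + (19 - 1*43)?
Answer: -692533825/73173 ≈ -9464.3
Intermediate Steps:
a(F) = 14 + F (a(F) = (38 + F) + (19 - 43) = (38 + F) - 24 = 14 + F)
u = 1 (u = 1**2 = 1)
V(y) = y + 2*y**2 (V(y) = (y**2 + y**2) + y = 2*y**2 + y = y + 2*y**2)
-28393/V(u) + a(40)/(-24391) = -28393/(1 + 2*1) + (14 + 40)/(-24391) = -28393/(1 + 2) + 54*(-1/24391) = -28393/(1*3) - 54/24391 = -28393/3 - 54/24391 = -692533825/73173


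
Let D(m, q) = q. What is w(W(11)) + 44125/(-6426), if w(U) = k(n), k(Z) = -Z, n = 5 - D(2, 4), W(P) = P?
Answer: -50551/6426 ≈ -7.8666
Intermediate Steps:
n = 1 (n = 5 - 1*4 = 5 - 4 = 1)
w(U) = -1 (w(U) = -1*1 = -1)
w(W(11)) + 44125/(-6426) = -1 + 44125/(-6426) = -1 + 44125*(-1/6426) = -1 - 44125/6426 = -50551/6426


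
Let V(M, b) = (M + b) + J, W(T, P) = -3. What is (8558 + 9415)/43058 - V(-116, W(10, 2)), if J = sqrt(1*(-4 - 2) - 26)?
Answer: 5141875/43058 - 4*I*sqrt(2) ≈ 119.42 - 5.6569*I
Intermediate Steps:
J = 4*I*sqrt(2) (J = sqrt(1*(-6) - 26) = sqrt(-6 - 26) = sqrt(-32) = 4*I*sqrt(2) ≈ 5.6569*I)
V(M, b) = M + b + 4*I*sqrt(2) (V(M, b) = (M + b) + 4*I*sqrt(2) = M + b + 4*I*sqrt(2))
(8558 + 9415)/43058 - V(-116, W(10, 2)) = (8558 + 9415)/43058 - (-116 - 3 + 4*I*sqrt(2)) = 17973*(1/43058) - (-119 + 4*I*sqrt(2)) = 17973/43058 + (119 - 4*I*sqrt(2)) = 5141875/43058 - 4*I*sqrt(2)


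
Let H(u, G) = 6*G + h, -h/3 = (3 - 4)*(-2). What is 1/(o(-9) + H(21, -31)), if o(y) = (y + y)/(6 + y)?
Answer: -1/186 ≈ -0.0053763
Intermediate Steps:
h = -6 (h = -3*(3 - 4)*(-2) = -(-3)*(-2) = -3*2 = -6)
o(y) = 2*y/(6 + y) (o(y) = (2*y)/(6 + y) = 2*y/(6 + y))
H(u, G) = -6 + 6*G (H(u, G) = 6*G - 6 = -6 + 6*G)
1/(o(-9) + H(21, -31)) = 1/(2*(-9)/(6 - 9) + (-6 + 6*(-31))) = 1/(2*(-9)/(-3) + (-6 - 186)) = 1/(2*(-9)*(-1/3) - 192) = 1/(6 - 192) = 1/(-186) = -1/186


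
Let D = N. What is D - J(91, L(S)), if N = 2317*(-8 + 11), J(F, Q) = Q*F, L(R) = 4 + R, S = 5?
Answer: 6132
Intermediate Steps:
J(F, Q) = F*Q
N = 6951 (N = 2317*3 = 6951)
D = 6951
D - J(91, L(S)) = 6951 - 91*(4 + 5) = 6951 - 91*9 = 6951 - 1*819 = 6951 - 819 = 6132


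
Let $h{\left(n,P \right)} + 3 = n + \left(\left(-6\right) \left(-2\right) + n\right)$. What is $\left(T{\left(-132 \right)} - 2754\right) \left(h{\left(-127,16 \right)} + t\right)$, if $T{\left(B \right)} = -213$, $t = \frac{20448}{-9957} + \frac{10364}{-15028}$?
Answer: $\frac{9165747118992}{12469483} \approx 7.3505 \cdot 10^{5}$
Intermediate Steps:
$t = - \frac{34207241}{12469483}$ ($t = 20448 \left(- \frac{1}{9957}\right) + 10364 \left(- \frac{1}{15028}\right) = - \frac{6816}{3319} - \frac{2591}{3757} = - \frac{34207241}{12469483} \approx -2.7433$)
$h{\left(n,P \right)} = 9 + 2 n$ ($h{\left(n,P \right)} = -3 + \left(n + \left(\left(-6\right) \left(-2\right) + n\right)\right) = -3 + \left(n + \left(12 + n\right)\right) = -3 + \left(12 + 2 n\right) = 9 + 2 n$)
$\left(T{\left(-132 \right)} - 2754\right) \left(h{\left(-127,16 \right)} + t\right) = \left(-213 - 2754\right) \left(\left(9 + 2 \left(-127\right)\right) - \frac{34207241}{12469483}\right) = - 2967 \left(\left(9 - 254\right) - \frac{34207241}{12469483}\right) = - 2967 \left(-245 - \frac{34207241}{12469483}\right) = \left(-2967\right) \left(- \frac{3089230576}{12469483}\right) = \frac{9165747118992}{12469483}$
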